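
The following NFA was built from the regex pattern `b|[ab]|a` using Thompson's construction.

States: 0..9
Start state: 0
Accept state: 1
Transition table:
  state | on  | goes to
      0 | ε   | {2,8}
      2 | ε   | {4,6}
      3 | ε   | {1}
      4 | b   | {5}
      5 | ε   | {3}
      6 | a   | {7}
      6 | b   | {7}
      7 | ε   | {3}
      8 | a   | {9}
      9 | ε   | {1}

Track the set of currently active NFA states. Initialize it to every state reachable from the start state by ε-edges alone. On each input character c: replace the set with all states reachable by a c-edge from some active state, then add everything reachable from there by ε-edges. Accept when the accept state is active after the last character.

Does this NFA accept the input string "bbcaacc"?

S₀ = ε-closure({0}) = {0,2,4,6,8}
'b' @ 1: {1,3,5,7}  [accepting]
'b' @ 2: {}  — dead — no transitions
rest 'caacc' ignored (set empty)
end set {} — state 1 not in

Answer: REJECT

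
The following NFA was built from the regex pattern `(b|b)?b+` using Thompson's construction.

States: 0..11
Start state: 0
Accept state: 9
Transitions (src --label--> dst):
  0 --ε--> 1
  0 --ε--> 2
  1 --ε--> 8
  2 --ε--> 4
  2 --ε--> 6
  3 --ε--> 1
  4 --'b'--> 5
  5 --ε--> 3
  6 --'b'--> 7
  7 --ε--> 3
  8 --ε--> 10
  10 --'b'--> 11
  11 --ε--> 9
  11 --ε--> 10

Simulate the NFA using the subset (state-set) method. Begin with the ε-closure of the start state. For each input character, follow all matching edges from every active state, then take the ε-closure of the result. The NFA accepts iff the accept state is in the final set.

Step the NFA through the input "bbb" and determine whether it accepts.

initial (ε-close {0}): {0,1,2,4,6,8,10}
'b' @ 1: {1,3,5,7,8,9,10,11}  [accepting]
'b' @ 2: {9,10,11}  [accepting]
'b' @ 3: {9,10,11}  [accepting]
after full input: {9,10,11}  (accept=9 in)

Answer: ACCEPT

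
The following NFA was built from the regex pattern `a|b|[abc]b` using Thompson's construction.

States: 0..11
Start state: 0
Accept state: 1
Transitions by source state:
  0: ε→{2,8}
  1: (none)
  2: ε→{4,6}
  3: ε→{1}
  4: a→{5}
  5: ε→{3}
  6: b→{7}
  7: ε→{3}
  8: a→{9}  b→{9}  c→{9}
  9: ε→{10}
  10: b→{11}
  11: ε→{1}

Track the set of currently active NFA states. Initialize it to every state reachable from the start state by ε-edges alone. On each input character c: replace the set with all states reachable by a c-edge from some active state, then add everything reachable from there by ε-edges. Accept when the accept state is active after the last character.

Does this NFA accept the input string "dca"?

Answer: REJECT

Trace:
initial (ε-close {0}): {0,2,4,6,8}
'd' @ 1: {}  — dead — no transitions
rest 'ca' ignored (set empty)
final: {}; accept 1 not in set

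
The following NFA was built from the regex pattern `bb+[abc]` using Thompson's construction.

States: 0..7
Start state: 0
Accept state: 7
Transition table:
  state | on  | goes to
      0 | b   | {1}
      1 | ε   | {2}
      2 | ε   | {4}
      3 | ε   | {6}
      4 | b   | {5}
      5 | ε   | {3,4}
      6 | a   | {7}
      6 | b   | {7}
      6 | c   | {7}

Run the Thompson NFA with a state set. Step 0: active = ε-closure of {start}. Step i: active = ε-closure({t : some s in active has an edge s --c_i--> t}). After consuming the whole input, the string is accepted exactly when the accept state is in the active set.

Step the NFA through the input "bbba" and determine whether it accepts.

Answer: ACCEPT

Derivation:
S₀ = ε-closure({0}) = {0}
'b' @ 1: {1,2,4}
'b' @ 2: {3,4,5,6}
'b' @ 3: {3,4,5,6,7}  [accepting]
'a' @ 4: {7}  [accepting]
end set {7} — state 7 in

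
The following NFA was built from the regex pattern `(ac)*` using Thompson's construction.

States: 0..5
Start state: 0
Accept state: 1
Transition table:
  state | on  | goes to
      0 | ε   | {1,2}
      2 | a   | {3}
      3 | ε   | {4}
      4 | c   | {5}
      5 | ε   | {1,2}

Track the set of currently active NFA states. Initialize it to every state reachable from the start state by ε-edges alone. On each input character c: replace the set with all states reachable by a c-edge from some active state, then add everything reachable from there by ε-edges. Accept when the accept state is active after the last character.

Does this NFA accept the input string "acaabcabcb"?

start: ε-closure({0}) = {0,1,2}
'a' @ 1: {3,4}
'c' @ 2: {1,2,5}  (accept∈set)
'a' @ 3: {3,4}
'a' @ 4: {}  — no active states
rest 'bcabcb' ignored (set empty)
final: {}; accept 1 not in set

Answer: REJECT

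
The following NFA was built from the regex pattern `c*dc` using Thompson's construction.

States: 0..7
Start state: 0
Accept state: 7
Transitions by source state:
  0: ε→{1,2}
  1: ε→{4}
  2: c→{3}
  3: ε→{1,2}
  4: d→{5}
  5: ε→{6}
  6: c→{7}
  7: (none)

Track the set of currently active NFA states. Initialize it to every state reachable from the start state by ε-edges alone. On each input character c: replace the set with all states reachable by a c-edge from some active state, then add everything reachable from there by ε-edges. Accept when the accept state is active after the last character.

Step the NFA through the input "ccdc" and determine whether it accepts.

Answer: ACCEPT

Derivation:
S₀ = ε-closure({0}) = {0,1,2,4}
'c' @ 1: {1,2,3,4}
'c' @ 2: {1,2,3,4}
'd' @ 3: {5,6}
'c' @ 4: {7}  (accept∈set)
after full input: {7}  (accept=7 in)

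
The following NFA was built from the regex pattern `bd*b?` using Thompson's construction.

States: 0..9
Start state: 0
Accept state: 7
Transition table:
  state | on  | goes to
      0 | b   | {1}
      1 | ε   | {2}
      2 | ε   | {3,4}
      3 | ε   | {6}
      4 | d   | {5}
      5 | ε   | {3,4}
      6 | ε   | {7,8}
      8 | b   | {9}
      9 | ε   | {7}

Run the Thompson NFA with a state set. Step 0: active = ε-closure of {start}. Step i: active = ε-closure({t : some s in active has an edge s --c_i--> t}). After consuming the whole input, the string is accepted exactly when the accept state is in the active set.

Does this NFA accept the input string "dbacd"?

Answer: REJECT

Steps:
S₀ = ε-closure({0}) = {0}
'd' @ 1: {}  — no active states
rest 'bacd' ignored (set empty)
final: {}; accept 7 not in set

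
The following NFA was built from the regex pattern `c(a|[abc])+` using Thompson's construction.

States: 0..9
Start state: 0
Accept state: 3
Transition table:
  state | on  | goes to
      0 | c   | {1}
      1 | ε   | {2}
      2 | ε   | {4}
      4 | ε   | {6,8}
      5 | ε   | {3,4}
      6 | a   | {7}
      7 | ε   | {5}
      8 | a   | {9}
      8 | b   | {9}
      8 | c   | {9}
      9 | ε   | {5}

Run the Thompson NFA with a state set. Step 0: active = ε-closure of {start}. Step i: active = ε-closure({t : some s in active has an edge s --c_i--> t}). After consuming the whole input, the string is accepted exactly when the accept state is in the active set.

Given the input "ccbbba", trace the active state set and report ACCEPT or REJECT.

Answer: ACCEPT

Steps:
S₀ = ε-closure({0}) = {0}
'c' @ 1: {1,2,4,6,8}
'c' @ 2: {3,4,5,6,8,9}  ✓accept
'b' @ 3: {3,4,5,6,8,9}  ✓accept
'b' @ 4: {3,4,5,6,8,9}  ✓accept
'b' @ 5: {3,4,5,6,8,9}  ✓accept
'a' @ 6: {3,4,5,6,7,8,9}  ✓accept
after full input: {3,4,5,6,7,8,9}  (accept=3 in)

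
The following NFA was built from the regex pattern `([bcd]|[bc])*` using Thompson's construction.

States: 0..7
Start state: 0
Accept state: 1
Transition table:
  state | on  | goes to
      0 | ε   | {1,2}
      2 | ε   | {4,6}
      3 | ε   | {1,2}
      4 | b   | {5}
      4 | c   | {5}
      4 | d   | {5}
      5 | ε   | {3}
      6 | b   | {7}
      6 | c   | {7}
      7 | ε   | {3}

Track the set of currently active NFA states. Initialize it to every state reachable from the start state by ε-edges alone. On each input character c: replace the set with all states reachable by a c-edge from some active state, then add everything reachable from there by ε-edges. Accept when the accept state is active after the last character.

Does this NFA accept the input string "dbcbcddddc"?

Answer: ACCEPT

Trace:
initial (ε-close {0}): {0,1,2,4,6}
'd' @ 1: {1,2,3,4,5,6}  [accepting]
'b' @ 2: {1,2,3,4,5,6,7}  [accepting]
'c' @ 3: {1,2,3,4,5,6,7}  [accepting]
'b' @ 4: {1,2,3,4,5,6,7}  [accepting]
'c' @ 5: {1,2,3,4,5,6,7}  [accepting]
'd' @ 6: {1,2,3,4,5,6}  [accepting]
'd' @ 7: {1,2,3,4,5,6}  [accepting]
'd' @ 8: {1,2,3,4,5,6}  [accepting]
'd' @ 9: {1,2,3,4,5,6}  [accepting]
'c' @ 10: {1,2,3,4,5,6,7}  [accepting]
end set {1,2,3,4,5,6,7} — state 1 in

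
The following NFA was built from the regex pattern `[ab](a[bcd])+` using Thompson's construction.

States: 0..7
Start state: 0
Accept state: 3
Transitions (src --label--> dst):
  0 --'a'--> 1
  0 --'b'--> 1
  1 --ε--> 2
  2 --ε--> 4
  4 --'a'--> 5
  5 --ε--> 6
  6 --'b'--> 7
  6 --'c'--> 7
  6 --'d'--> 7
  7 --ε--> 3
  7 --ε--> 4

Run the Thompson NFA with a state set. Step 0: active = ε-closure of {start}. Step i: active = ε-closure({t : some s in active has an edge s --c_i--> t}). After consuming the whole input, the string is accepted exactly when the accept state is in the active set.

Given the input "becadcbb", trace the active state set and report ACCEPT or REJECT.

start: ε-closure({0}) = {0}
'b' @ 1: {1,2,4}
'e' @ 2: {}  — no active states
rest 'cadcbb' ignored (set empty)
final: {}; accept 3 not in set

Answer: REJECT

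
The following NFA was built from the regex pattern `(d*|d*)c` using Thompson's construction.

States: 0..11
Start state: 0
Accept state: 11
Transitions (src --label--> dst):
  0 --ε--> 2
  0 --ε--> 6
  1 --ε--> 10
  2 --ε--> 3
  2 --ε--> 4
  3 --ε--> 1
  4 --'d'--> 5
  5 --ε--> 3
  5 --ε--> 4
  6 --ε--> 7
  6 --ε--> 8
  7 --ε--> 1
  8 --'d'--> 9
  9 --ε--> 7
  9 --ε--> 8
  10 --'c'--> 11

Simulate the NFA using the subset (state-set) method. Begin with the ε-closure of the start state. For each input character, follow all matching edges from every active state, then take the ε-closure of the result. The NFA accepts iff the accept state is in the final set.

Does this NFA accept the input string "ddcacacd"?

initial (ε-close {0}): {0,1,2,3,4,6,7,8,10}
'd' @ 1: {1,3,4,5,7,8,9,10}
'd' @ 2: {1,3,4,5,7,8,9,10}
'c' @ 3: {11}  (accept∈set)
'a' @ 4: {}  — no active states
rest 'cacd' ignored (set empty)
after full input: {}  (accept=11 not in)

Answer: REJECT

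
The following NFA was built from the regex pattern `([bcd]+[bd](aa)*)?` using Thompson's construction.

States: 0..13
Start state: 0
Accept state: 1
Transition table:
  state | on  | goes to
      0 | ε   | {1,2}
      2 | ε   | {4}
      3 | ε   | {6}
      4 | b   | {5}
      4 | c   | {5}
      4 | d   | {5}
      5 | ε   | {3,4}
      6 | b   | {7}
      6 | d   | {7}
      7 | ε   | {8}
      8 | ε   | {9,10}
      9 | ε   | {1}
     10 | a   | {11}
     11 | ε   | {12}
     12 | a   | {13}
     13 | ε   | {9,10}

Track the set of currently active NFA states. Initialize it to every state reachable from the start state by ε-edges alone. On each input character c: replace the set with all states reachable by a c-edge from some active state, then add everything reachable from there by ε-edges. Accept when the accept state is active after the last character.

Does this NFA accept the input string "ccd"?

Answer: ACCEPT

Derivation:
start: ε-closure({0}) = {0,1,2,4}
'c' @ 1: {3,4,5,6}
'c' @ 2: {3,4,5,6}
'd' @ 3: {1,3,4,5,6,7,8,9,10}  (accept∈set)
final: {1,3,4,5,6,7,8,9,10}; accept 1 in set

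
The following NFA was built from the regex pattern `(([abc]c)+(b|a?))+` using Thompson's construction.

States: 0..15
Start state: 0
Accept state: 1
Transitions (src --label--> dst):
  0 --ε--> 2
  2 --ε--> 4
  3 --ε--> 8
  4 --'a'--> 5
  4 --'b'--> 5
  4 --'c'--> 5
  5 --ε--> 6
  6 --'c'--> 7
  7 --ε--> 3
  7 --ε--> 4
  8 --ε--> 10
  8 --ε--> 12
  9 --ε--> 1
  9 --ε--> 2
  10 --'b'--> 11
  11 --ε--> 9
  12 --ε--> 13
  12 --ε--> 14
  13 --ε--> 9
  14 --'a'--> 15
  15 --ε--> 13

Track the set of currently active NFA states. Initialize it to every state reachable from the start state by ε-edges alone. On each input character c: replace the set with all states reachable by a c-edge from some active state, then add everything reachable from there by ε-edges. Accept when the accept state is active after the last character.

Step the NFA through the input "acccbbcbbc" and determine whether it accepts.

S₀ = ε-closure({0}) = {0,2,4}
'a' @ 1: {5,6}
'c' @ 2: {1,2,3,4,7,8,9,10,12,13,14}  [accepting]
'c' @ 3: {5,6}
'c' @ 4: {1,2,3,4,7,8,9,10,12,13,14}  [accepting]
'b' @ 5: {1,2,4,5,6,9,11}  [accepting]
'b' @ 6: {5,6}
'c' @ 7: {1,2,3,4,7,8,9,10,12,13,14}  [accepting]
'b' @ 8: {1,2,4,5,6,9,11}  [accepting]
'b' @ 9: {5,6}
'c' @ 10: {1,2,3,4,7,8,9,10,12,13,14}  [accepting]
after full input: {1,2,3,4,7,8,9,10,12,13,14}  (accept=1 in)

Answer: ACCEPT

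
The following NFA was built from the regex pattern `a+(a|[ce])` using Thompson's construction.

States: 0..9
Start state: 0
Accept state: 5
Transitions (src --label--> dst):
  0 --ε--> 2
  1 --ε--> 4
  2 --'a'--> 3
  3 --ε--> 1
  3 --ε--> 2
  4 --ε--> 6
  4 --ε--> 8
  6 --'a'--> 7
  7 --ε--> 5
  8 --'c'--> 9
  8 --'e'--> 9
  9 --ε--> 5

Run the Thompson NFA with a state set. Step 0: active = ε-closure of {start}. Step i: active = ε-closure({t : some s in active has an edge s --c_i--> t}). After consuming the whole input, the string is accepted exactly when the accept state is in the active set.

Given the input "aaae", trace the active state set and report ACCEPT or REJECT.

start: ε-closure({0}) = {0,2}
'a' @ 1: {1,2,3,4,6,8}
'a' @ 2: {1,2,3,4,5,6,7,8}  ✓accept
'a' @ 3: {1,2,3,4,5,6,7,8}  ✓accept
'e' @ 4: {5,9}  ✓accept
end set {5,9} — state 5 in

Answer: ACCEPT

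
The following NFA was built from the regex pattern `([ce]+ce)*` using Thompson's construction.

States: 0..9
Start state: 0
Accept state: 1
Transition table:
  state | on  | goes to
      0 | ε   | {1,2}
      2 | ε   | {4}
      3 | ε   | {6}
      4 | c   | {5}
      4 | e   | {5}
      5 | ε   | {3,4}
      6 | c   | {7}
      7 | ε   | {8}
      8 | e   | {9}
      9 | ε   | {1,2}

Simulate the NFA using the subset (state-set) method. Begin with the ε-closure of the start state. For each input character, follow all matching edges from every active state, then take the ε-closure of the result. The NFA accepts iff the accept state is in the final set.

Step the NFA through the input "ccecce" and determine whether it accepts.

initial (ε-close {0}): {0,1,2,4}
'c' @ 1: {3,4,5,6}
'c' @ 2: {3,4,5,6,7,8}
'e' @ 3: {1,2,3,4,5,6,9}  [accepting]
'c' @ 4: {3,4,5,6,7,8}
'c' @ 5: {3,4,5,6,7,8}
'e' @ 6: {1,2,3,4,5,6,9}  [accepting]
after full input: {1,2,3,4,5,6,9}  (accept=1 in)

Answer: ACCEPT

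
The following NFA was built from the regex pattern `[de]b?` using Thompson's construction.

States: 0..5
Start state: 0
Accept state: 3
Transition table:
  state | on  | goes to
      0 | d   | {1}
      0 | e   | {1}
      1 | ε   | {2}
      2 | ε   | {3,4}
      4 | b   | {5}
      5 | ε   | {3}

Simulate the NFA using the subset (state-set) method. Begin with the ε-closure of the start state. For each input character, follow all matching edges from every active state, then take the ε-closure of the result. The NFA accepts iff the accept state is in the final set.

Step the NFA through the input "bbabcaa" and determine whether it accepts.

Answer: REJECT

Trace:
start: ε-closure({0}) = {0}
'b' @ 1: {}  — no active states
rest 'babcaa' ignored (set empty)
after full input: {}  (accept=3 not in)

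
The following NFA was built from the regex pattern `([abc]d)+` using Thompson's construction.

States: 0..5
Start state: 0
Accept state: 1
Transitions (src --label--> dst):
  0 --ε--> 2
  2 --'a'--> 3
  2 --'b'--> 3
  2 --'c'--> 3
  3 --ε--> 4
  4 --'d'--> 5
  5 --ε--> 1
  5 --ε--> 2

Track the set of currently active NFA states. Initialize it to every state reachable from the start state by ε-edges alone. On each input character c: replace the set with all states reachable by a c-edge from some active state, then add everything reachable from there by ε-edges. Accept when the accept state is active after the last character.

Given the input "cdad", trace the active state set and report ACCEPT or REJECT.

start: ε-closure({0}) = {0,2}
'c' @ 1: {3,4}
'd' @ 2: {1,2,5}  [accepting]
'a' @ 3: {3,4}
'd' @ 4: {1,2,5}  [accepting]
end set {1,2,5} — state 1 in

Answer: ACCEPT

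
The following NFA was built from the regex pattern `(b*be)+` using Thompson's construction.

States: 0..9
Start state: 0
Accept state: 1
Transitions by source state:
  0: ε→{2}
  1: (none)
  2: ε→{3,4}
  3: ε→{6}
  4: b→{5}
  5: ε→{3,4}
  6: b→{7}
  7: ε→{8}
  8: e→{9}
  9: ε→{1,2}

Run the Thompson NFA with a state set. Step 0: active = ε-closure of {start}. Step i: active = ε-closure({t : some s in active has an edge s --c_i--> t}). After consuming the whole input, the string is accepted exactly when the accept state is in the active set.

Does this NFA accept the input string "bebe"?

S₀ = ε-closure({0}) = {0,2,3,4,6}
'b' @ 1: {3,4,5,6,7,8}
'e' @ 2: {1,2,3,4,6,9}  (accept∈set)
'b' @ 3: {3,4,5,6,7,8}
'e' @ 4: {1,2,3,4,6,9}  (accept∈set)
end set {1,2,3,4,6,9} — state 1 in

Answer: ACCEPT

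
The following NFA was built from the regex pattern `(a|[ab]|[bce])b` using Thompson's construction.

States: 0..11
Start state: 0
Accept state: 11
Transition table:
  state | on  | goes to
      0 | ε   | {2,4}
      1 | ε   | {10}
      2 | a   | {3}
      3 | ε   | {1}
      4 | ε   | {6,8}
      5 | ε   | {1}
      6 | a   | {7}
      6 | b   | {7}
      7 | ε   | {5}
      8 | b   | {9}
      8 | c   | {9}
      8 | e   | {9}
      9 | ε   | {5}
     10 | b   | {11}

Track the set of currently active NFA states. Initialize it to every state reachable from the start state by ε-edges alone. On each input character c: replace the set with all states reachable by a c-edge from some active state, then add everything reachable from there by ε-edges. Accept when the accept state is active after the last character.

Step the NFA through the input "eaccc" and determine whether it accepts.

Answer: REJECT

Derivation:
S₀ = ε-closure({0}) = {0,2,4,6,8}
'e' @ 1: {1,5,9,10}
'a' @ 2: {}  — no active states
rest 'ccc' ignored (set empty)
end set {} — state 11 not in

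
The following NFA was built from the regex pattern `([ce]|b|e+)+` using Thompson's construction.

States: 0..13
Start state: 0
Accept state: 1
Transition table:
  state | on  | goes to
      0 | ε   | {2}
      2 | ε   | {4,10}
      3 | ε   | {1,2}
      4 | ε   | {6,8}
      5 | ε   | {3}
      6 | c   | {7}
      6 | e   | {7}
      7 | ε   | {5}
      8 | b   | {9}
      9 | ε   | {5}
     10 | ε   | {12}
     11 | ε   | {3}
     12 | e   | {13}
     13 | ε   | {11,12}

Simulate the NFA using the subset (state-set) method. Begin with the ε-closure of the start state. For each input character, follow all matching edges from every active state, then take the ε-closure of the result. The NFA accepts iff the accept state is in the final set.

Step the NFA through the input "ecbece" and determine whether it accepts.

S₀ = ε-closure({0}) = {0,2,4,6,8,10,12}
'e' @ 1: {1,2,3,4,5,6,7,8,10,11,12,13}  [accepting]
'c' @ 2: {1,2,3,4,5,6,7,8,10,12}  [accepting]
'b' @ 3: {1,2,3,4,5,6,8,9,10,12}  [accepting]
'e' @ 4: {1,2,3,4,5,6,7,8,10,11,12,13}  [accepting]
'c' @ 5: {1,2,3,4,5,6,7,8,10,12}  [accepting]
'e' @ 6: {1,2,3,4,5,6,7,8,10,11,12,13}  [accepting]
final: {1,2,3,4,5,6,7,8,10,11,12,13}; accept 1 in set

Answer: ACCEPT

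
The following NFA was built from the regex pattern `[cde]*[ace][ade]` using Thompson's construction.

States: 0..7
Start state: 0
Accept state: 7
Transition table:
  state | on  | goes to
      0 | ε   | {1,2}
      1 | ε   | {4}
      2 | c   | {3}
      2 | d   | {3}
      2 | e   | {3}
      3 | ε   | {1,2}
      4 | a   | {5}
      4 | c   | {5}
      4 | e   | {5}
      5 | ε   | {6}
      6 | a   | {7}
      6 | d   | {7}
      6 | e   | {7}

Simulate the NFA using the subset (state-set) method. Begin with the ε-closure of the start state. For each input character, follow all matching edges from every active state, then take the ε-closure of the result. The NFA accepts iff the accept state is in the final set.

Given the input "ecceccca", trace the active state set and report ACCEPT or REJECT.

Answer: ACCEPT

Derivation:
initial (ε-close {0}): {0,1,2,4}
'e' @ 1: {1,2,3,4,5,6}
'c' @ 2: {1,2,3,4,5,6}
'c' @ 3: {1,2,3,4,5,6}
'e' @ 4: {1,2,3,4,5,6,7}  [accepting]
'c' @ 5: {1,2,3,4,5,6}
'c' @ 6: {1,2,3,4,5,6}
'c' @ 7: {1,2,3,4,5,6}
'a' @ 8: {5,6,7}  [accepting]
after full input: {5,6,7}  (accept=7 in)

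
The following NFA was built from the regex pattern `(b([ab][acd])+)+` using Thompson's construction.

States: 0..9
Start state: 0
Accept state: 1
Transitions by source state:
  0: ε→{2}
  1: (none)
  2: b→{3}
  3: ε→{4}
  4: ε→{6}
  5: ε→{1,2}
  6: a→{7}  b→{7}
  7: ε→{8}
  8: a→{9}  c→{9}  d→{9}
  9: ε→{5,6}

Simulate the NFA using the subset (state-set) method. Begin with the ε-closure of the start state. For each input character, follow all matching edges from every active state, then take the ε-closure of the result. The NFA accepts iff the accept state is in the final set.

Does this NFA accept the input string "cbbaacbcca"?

start: ε-closure({0}) = {0,2}
'c' @ 1: {}  — no active states
rest 'bbaacbcca' ignored (set empty)
after full input: {}  (accept=1 not in)

Answer: REJECT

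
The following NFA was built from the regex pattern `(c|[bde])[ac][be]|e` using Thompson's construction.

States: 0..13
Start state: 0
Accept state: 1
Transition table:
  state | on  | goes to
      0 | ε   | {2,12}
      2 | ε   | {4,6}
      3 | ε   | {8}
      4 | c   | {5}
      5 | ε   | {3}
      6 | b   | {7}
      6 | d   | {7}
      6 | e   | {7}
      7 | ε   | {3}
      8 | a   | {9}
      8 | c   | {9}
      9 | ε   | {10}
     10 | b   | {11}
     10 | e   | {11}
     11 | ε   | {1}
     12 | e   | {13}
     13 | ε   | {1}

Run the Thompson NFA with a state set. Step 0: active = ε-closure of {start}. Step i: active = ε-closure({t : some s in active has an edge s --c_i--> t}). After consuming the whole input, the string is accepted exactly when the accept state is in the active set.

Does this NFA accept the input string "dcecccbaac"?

Answer: REJECT

Derivation:
S₀ = ε-closure({0}) = {0,2,4,6,12}
'd' @ 1: {3,7,8}
'c' @ 2: {9,10}
'e' @ 3: {1,11}  [accepting]
'c' @ 4: {}  — no active states
rest 'ccbaac' ignored (set empty)
final: {}; accept 1 not in set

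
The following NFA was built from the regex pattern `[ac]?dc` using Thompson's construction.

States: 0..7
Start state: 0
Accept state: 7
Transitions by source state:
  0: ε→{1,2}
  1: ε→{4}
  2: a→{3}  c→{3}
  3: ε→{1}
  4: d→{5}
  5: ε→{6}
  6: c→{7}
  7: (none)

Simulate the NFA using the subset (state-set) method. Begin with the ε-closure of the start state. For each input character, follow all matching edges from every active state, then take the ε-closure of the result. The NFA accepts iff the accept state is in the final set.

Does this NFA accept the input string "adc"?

initial (ε-close {0}): {0,1,2,4}
'a' @ 1: {1,3,4}
'd' @ 2: {5,6}
'c' @ 3: {7}  [accepting]
after full input: {7}  (accept=7 in)

Answer: ACCEPT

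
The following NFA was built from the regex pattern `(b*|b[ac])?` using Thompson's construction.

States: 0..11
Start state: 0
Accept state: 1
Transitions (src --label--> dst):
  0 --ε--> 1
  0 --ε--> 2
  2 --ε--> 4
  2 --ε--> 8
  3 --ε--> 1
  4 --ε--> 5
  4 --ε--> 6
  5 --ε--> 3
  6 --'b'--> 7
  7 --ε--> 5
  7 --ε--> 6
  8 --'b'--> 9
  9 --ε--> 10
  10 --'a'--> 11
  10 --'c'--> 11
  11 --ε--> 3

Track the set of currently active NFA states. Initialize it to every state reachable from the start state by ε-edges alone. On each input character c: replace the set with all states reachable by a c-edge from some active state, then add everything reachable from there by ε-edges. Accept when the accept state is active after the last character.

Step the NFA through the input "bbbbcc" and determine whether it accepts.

start: ε-closure({0}) = {0,1,2,3,4,5,6,8}
'b' @ 1: {1,3,5,6,7,9,10}  [accepting]
'b' @ 2: {1,3,5,6,7}  [accepting]
'b' @ 3: {1,3,5,6,7}  [accepting]
'b' @ 4: {1,3,5,6,7}  [accepting]
'c' @ 5: {}  — no active states
rest 'c' ignored (set empty)
final: {}; accept 1 not in set

Answer: REJECT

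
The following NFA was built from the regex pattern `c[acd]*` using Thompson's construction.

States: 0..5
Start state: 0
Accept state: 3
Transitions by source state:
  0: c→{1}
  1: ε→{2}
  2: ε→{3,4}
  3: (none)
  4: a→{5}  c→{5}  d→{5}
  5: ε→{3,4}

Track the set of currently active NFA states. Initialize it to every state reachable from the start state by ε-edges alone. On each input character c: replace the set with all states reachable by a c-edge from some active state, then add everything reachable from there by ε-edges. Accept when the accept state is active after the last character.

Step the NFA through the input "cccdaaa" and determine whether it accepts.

S₀ = ε-closure({0}) = {0}
'c' @ 1: {1,2,3,4}  [accepting]
'c' @ 2: {3,4,5}  [accepting]
'c' @ 3: {3,4,5}  [accepting]
'd' @ 4: {3,4,5}  [accepting]
'a' @ 5: {3,4,5}  [accepting]
'a' @ 6: {3,4,5}  [accepting]
'a' @ 7: {3,4,5}  [accepting]
final: {3,4,5}; accept 3 in set

Answer: ACCEPT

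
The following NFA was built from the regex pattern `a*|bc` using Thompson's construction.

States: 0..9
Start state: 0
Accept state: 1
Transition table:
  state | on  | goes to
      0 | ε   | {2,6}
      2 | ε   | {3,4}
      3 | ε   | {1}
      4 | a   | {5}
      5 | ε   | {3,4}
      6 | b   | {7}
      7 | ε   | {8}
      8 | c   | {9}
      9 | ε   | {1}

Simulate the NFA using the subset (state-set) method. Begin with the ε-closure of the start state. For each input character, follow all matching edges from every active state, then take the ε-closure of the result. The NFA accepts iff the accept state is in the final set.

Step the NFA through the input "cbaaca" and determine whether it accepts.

initial (ε-close {0}): {0,1,2,3,4,6}
'c' @ 1: {}  — dead — no transitions
rest 'baaca' ignored (set empty)
after full input: {}  (accept=1 not in)

Answer: REJECT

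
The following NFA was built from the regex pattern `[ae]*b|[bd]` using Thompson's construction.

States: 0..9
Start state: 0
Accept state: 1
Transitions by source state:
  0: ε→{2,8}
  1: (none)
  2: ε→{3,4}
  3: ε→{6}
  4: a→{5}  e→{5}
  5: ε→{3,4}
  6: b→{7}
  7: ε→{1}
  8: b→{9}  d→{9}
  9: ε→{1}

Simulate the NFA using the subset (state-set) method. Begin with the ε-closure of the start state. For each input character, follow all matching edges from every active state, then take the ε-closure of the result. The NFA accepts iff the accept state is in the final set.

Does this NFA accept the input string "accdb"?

start: ε-closure({0}) = {0,2,3,4,6,8}
'a' @ 1: {3,4,5,6}
'c' @ 2: {}  — no active states
rest 'cdb' ignored (set empty)
final: {}; accept 1 not in set

Answer: REJECT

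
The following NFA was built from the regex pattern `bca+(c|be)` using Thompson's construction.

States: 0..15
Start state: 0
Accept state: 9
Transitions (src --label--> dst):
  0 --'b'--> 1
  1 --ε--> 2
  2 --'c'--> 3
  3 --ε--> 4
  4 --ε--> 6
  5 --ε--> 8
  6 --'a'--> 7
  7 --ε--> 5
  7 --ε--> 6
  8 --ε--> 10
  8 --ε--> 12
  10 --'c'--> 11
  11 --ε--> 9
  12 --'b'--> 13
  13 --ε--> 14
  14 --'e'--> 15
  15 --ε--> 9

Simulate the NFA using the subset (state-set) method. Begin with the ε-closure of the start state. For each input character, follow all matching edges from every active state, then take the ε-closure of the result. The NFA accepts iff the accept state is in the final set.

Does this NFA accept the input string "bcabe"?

Answer: ACCEPT

Steps:
initial (ε-close {0}): {0}
'b' @ 1: {1,2}
'c' @ 2: {3,4,6}
'a' @ 3: {5,6,7,8,10,12}
'b' @ 4: {13,14}
'e' @ 5: {9,15}  [accepting]
after full input: {9,15}  (accept=9 in)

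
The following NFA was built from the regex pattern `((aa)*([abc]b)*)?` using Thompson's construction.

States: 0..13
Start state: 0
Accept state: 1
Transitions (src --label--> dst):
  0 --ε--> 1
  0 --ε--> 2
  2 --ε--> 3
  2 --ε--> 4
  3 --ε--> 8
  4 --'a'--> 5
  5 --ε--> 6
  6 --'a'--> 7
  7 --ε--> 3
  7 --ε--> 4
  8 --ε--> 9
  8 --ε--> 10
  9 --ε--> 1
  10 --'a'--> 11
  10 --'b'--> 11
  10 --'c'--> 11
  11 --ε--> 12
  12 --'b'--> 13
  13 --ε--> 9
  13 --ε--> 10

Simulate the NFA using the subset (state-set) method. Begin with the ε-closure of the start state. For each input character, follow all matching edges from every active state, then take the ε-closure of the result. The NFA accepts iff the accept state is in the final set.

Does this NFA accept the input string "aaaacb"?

start: ε-closure({0}) = {0,1,2,3,4,8,9,10}
'a' @ 1: {5,6,11,12}
'a' @ 2: {1,3,4,7,8,9,10}  (accept∈set)
'a' @ 3: {5,6,11,12}
'a' @ 4: {1,3,4,7,8,9,10}  (accept∈set)
'c' @ 5: {11,12}
'b' @ 6: {1,9,10,13}  (accept∈set)
after full input: {1,9,10,13}  (accept=1 in)

Answer: ACCEPT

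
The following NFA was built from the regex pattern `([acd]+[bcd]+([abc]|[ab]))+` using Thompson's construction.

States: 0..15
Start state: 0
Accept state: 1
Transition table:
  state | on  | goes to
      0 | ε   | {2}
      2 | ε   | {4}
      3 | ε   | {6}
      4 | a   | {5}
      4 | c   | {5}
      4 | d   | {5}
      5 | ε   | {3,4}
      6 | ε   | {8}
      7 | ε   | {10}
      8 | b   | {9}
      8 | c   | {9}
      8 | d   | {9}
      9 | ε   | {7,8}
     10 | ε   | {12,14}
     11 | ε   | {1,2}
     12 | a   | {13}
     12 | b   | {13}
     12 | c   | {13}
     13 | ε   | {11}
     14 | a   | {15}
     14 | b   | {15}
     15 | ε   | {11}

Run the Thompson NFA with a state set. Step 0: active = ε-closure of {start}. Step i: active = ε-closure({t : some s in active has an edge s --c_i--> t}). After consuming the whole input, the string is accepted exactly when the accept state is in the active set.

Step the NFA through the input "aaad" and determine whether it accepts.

Answer: REJECT

Trace:
initial (ε-close {0}): {0,2,4}
'a' @ 1: {3,4,5,6,8}
'a' @ 2: {3,4,5,6,8}
'a' @ 3: {3,4,5,6,8}
'd' @ 4: {3,4,5,6,7,8,9,10,12,14}
end set {3,4,5,6,7,8,9,10,12,14} — state 1 not in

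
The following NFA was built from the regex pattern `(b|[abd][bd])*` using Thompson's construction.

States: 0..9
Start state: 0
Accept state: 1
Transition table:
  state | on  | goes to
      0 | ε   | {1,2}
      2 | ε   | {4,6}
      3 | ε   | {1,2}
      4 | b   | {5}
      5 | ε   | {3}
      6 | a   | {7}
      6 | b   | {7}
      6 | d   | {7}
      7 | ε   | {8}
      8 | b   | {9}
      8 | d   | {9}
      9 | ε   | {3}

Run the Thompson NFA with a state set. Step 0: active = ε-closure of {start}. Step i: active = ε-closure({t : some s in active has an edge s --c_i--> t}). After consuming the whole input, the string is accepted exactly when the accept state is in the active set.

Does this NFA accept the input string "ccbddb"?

start: ε-closure({0}) = {0,1,2,4,6}
'c' @ 1: {}  — no active states
rest 'cbddb' ignored (set empty)
end set {} — state 1 not in

Answer: REJECT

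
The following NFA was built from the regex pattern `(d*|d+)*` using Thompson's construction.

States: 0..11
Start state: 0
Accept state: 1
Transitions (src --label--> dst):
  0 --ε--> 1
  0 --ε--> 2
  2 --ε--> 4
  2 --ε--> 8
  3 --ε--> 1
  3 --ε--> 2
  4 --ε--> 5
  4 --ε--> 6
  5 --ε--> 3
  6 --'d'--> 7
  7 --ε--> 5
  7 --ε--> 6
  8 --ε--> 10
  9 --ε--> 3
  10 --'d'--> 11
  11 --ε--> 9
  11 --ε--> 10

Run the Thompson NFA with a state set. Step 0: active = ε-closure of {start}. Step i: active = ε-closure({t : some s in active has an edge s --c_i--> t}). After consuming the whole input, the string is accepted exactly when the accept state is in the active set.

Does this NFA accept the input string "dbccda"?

start: ε-closure({0}) = {0,1,2,3,4,5,6,8,10}
'd' @ 1: {1,2,3,4,5,6,7,8,9,10,11}  [accepting]
'b' @ 2: {}  — dead — no transitions
rest 'ccda' ignored (set empty)
end set {} — state 1 not in

Answer: REJECT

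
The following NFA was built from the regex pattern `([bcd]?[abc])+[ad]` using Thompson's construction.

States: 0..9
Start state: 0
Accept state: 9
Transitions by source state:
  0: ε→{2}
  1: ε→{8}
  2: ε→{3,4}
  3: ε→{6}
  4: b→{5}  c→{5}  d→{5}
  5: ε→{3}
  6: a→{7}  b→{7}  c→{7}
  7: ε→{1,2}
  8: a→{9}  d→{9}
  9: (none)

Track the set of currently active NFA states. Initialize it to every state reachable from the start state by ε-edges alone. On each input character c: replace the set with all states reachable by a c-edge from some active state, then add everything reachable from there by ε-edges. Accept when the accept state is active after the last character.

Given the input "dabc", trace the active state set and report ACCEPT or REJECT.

S₀ = ε-closure({0}) = {0,2,3,4,6}
'd' @ 1: {3,5,6}
'a' @ 2: {1,2,3,4,6,7,8}
'b' @ 3: {1,2,3,4,5,6,7,8}
'c' @ 4: {1,2,3,4,5,6,7,8}
after full input: {1,2,3,4,5,6,7,8}  (accept=9 not in)

Answer: REJECT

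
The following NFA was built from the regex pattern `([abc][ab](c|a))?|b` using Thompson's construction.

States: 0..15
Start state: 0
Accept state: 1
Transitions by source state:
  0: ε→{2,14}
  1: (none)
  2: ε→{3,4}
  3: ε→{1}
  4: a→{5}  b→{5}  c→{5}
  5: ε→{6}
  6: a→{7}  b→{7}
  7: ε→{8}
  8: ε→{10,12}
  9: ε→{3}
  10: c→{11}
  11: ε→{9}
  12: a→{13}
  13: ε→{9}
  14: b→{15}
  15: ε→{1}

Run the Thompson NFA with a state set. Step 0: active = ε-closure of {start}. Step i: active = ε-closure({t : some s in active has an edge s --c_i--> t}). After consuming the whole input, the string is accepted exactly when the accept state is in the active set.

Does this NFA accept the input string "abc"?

Answer: ACCEPT

Steps:
initial (ε-close {0}): {0,1,2,3,4,14}
'a' @ 1: {5,6}
'b' @ 2: {7,8,10,12}
'c' @ 3: {1,3,9,11}  ✓accept
final: {1,3,9,11}; accept 1 in set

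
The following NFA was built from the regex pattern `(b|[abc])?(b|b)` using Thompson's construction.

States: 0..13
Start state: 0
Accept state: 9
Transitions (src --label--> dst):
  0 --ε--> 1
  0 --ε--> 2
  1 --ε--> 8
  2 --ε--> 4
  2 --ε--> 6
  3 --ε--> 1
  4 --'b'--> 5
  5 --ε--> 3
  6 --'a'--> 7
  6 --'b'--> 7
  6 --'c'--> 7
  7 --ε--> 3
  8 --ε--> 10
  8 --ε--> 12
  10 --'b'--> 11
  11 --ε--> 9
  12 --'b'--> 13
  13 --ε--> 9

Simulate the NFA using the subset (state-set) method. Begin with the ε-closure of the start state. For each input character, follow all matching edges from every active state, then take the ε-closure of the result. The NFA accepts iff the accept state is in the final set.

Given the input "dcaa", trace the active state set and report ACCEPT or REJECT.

Answer: REJECT

Trace:
S₀ = ε-closure({0}) = {0,1,2,4,6,8,10,12}
'd' @ 1: {}  — dead — no transitions
rest 'caa' ignored (set empty)
after full input: {}  (accept=9 not in)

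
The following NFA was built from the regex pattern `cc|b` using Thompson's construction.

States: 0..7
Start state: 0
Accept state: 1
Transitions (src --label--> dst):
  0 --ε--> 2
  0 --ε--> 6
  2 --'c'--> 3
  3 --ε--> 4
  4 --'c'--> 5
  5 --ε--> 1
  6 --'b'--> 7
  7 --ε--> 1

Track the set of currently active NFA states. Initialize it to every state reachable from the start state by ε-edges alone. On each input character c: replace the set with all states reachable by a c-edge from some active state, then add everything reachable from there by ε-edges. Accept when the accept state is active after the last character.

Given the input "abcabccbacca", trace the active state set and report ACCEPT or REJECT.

Answer: REJECT

Trace:
start: ε-closure({0}) = {0,2,6}
'a' @ 1: {}  — no active states
rest 'bcabccbacca' ignored (set empty)
after full input: {}  (accept=1 not in)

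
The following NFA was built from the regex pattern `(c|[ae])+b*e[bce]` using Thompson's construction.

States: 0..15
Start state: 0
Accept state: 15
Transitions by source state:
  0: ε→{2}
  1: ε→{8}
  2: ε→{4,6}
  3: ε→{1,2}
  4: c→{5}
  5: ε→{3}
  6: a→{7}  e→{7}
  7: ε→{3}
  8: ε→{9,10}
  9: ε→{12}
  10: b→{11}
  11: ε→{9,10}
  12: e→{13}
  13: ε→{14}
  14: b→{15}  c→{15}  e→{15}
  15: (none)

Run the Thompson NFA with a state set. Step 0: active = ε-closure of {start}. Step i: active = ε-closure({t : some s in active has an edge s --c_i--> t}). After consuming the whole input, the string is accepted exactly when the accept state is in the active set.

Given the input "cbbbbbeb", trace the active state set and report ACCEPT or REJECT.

initial (ε-close {0}): {0,2,4,6}
'c' @ 1: {1,2,3,4,5,6,8,9,10,12}
'b' @ 2: {9,10,11,12}
'b' @ 3: {9,10,11,12}
'b' @ 4: {9,10,11,12}
'b' @ 5: {9,10,11,12}
'b' @ 6: {9,10,11,12}
'e' @ 7: {13,14}
'b' @ 8: {15}  (accept∈set)
final: {15}; accept 15 in set

Answer: ACCEPT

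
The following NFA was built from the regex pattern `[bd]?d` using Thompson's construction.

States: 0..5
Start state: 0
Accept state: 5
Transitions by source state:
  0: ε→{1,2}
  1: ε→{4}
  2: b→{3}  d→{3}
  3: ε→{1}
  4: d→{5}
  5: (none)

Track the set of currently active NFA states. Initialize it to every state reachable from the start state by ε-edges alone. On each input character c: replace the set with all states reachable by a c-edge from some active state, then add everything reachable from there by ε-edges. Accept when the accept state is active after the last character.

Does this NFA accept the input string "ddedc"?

S₀ = ε-closure({0}) = {0,1,2,4}
'd' @ 1: {1,3,4,5}  [accepting]
'd' @ 2: {5}  [accepting]
'e' @ 3: {}  — state set empty
rest 'dc' ignored (set empty)
final: {}; accept 5 not in set

Answer: REJECT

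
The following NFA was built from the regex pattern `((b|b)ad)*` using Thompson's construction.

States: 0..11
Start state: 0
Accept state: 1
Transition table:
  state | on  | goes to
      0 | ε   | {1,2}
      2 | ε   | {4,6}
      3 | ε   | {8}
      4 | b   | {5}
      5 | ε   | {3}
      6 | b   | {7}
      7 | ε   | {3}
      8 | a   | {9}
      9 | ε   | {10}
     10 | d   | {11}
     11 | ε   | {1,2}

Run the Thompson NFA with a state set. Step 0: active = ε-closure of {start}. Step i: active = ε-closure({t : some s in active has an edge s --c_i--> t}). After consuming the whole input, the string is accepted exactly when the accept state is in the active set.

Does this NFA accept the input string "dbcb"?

start: ε-closure({0}) = {0,1,2,4,6}
'd' @ 1: {}  — dead — no transitions
rest 'bcb' ignored (set empty)
final: {}; accept 1 not in set

Answer: REJECT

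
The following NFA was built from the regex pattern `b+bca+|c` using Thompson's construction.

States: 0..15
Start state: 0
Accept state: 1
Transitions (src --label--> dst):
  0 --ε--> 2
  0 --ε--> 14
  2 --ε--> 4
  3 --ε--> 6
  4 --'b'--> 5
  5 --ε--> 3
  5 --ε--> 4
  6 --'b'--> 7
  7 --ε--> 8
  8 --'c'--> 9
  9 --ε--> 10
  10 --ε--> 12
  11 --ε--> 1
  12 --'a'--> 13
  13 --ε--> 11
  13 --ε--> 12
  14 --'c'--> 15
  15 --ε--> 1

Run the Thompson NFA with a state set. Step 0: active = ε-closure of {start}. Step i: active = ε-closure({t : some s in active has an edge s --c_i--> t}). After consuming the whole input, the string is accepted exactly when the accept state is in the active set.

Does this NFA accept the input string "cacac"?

Answer: REJECT

Trace:
S₀ = ε-closure({0}) = {0,2,4,14}
'c' @ 1: {1,15}  ✓accept
'a' @ 2: {}  — no active states
rest 'cac' ignored (set empty)
end set {} — state 1 not in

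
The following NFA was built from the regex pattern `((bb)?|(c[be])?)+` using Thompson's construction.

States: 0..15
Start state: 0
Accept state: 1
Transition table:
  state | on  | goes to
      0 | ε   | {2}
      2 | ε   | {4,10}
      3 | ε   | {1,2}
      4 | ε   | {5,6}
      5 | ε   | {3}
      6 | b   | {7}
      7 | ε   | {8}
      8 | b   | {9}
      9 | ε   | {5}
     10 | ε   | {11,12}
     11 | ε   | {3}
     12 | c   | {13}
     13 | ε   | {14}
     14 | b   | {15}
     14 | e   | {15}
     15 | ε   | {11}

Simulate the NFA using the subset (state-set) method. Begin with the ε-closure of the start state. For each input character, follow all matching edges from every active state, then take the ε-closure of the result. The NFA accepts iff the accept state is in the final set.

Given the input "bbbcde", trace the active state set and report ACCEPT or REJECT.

S₀ = ε-closure({0}) = {0,1,2,3,4,5,6,10,11,12}
'b' @ 1: {7,8}
'b' @ 2: {1,2,3,4,5,6,9,10,11,12}  (accept∈set)
'b' @ 3: {7,8}
'c' @ 4: {}  — dead — no transitions
rest 'de' ignored (set empty)
end set {} — state 1 not in

Answer: REJECT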